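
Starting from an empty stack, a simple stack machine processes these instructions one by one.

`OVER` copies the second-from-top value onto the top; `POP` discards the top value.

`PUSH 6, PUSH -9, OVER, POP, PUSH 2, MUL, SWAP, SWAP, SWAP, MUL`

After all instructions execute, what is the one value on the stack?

PUSH 6   6
PUSH -9  6 -9
OVER     6 -9 6
POP      6 -9
PUSH 2   6 -9 2
MUL      6 -18
SWAP     -18 6
SWAP     6 -18
SWAP     -18 6
MUL      -108

-108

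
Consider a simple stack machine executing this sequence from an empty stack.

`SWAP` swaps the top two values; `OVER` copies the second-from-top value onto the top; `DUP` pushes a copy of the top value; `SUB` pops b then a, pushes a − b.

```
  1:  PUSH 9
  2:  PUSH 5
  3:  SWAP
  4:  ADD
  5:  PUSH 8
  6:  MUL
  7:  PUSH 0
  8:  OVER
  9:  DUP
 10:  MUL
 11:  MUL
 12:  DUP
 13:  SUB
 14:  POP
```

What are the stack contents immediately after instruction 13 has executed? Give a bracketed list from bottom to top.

PUSH 9  9
PUSH 5  9 5
SWAP    5 9
ADD     14
PUSH 8  14 8
MUL     112
PUSH 0  112 0
OVER    112 0 112
DUP     112 0 112 112
MUL     112 0 12544
MUL     112 0
DUP     112 0 0
SUB     112 0

[112, 0]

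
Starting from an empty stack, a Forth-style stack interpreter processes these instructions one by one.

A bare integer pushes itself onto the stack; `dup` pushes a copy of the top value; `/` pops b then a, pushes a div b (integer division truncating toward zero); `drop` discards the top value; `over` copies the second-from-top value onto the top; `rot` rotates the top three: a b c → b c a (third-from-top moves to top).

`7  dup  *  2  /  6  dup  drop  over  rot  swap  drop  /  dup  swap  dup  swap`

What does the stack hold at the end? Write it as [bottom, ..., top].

7     7
dup   7 7
*     49
2     49 2
/     24
6     24 6
dup   24 6 6
drop  24 6
over  24 6 24
rot   6 24 24
swap  6 24 24
drop  6 24
/     0
dup   0 0
swap  0 0
dup   0 0 0
swap  0 0 0

[0, 0, 0]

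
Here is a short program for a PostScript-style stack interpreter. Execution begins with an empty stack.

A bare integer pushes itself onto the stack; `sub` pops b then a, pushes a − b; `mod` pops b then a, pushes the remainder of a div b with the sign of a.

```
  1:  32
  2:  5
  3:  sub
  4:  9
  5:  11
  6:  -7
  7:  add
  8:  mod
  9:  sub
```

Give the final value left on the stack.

32   [32]
5    [32, 5]
sub  [27]
9    [27, 9]
11   [27, 9, 11]
-7   [27, 9, 11, -7]
add  [27, 9, 4]
mod  [27, 1]
sub  [26]

26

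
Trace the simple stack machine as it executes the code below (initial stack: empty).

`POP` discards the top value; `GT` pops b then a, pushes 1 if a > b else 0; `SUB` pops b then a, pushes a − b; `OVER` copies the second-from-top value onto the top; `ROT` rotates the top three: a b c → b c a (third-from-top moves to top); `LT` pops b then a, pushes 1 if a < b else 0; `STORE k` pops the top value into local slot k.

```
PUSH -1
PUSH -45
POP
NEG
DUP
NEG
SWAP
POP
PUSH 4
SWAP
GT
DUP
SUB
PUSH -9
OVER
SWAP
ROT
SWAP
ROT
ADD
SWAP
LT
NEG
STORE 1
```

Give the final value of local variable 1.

-1

PUSH -1  : -1
PUSH -45 : -1 -45
POP      : -1
NEG      : 1
DUP      : 1 1
NEG      : 1 -1
SWAP     : -1 1
POP      : -1
PUSH 4   : -1 4
SWAP     : 4 -1
GT       : 1
DUP      : 1 1
SUB      : 0
PUSH -9  : 0 -9
OVER     : 0 -9 0
SWAP     : 0 0 -9
ROT      : 0 -9 0
SWAP     : 0 0 -9
ROT      : 0 -9 0
ADD      : 0 -9
SWAP     : -9 0
LT       : 1
NEG      : -1
STORE 1  : (empty)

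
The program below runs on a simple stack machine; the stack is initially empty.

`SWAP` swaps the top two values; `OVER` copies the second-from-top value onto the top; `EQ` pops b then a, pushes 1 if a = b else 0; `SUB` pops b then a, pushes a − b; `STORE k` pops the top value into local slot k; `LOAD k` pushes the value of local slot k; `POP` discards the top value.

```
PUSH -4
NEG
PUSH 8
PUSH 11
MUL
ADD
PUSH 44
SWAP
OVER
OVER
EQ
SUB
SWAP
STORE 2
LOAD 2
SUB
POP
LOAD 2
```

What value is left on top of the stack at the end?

44

PUSH -4 -> [-4]
NEG     -> [4]
PUSH 8  -> [4, 8]
PUSH 11 -> [4, 8, 11]
MUL     -> [4, 88]
ADD     -> [92]
PUSH 44 -> [92, 44]
SWAP    -> [44, 92]
OVER    -> [44, 92, 44]
OVER    -> [44, 92, 44, 92]
EQ      -> [44, 92, 0]
SUB     -> [44, 92]
SWAP    -> [92, 44]
STORE 2 -> [92]
LOAD 2  -> [92, 44]
SUB     -> [48]
POP     -> []
LOAD 2  -> [44]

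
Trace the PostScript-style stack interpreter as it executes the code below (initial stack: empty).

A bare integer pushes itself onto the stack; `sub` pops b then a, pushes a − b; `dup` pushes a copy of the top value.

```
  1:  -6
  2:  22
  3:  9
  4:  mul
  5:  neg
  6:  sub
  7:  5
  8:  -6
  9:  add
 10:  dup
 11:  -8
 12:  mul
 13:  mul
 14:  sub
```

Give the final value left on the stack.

200

-6   -6
22   -6 22
9    -6 22 9
mul  -6 198
neg  -6 -198
sub  192
5    192 5
-6   192 5 -6
add  192 -1
dup  192 -1 -1
-8   192 -1 -1 -8
mul  192 -1 8
mul  192 -8
sub  200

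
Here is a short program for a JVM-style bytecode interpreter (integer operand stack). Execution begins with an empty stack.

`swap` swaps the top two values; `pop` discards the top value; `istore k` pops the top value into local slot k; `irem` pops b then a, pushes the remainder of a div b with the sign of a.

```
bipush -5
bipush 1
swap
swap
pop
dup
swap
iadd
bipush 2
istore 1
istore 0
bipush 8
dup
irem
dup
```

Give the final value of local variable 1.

2

bipush -5 -> [-5]
bipush 1  -> [-5, 1]
swap      -> [1, -5]
swap      -> [-5, 1]
pop       -> [-5]
dup       -> [-5, -5]
swap      -> [-5, -5]
iadd      -> [-10]
bipush 2  -> [-10, 2]
istore 1  -> [-10]
istore 0  -> []
bipush 8  -> [8]
dup       -> [8, 8]
irem      -> [0]
dup       -> [0, 0]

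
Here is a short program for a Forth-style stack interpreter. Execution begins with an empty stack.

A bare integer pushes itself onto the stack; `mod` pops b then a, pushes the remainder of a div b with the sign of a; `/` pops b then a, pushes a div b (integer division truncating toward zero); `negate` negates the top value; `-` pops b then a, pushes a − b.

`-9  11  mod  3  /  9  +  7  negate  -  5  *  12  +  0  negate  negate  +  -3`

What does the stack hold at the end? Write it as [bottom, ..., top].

[77, -3]

-9      -9
11      -9 11
mod     -9
3       -9 3
/       -3
9       -3 9
+       6
7       6 7
negate  6 -7
-       13
5       13 5
*       65
12      65 12
+       77
0       77 0
negate  77 0
negate  77 0
+       77
-3      77 -3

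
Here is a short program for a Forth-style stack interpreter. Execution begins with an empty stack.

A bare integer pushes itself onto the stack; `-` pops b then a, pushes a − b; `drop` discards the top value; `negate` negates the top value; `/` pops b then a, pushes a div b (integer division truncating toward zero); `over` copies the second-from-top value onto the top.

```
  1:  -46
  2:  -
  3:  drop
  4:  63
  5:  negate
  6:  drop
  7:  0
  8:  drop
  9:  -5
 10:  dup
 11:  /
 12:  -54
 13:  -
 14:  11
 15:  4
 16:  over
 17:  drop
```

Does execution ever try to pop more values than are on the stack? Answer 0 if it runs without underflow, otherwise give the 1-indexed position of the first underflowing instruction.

-46 → [-46]
-  — needs 2 operands, stack has 1 → underflow

2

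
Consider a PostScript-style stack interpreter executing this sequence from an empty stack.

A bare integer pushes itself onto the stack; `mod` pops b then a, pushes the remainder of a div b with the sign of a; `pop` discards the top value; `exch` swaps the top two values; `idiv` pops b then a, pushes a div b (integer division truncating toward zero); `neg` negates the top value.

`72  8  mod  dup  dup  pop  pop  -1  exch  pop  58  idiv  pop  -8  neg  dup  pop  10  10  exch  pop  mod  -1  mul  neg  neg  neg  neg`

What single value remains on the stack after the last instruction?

-8

72   -> 72
8    -> 72 8
mod  -> 0
dup  -> 0 0
dup  -> 0 0 0
pop  -> 0 0
pop  -> 0
-1   -> 0 -1
exch -> -1 0
pop  -> -1
58   -> -1 58
idiv -> 0
pop  -> (empty)
-8   -> -8
neg  -> 8
dup  -> 8 8
pop  -> 8
10   -> 8 10
10   -> 8 10 10
exch -> 8 10 10
pop  -> 8 10
mod  -> 8
-1   -> 8 -1
mul  -> -8
neg  -> 8
neg  -> -8
neg  -> 8
neg  -> -8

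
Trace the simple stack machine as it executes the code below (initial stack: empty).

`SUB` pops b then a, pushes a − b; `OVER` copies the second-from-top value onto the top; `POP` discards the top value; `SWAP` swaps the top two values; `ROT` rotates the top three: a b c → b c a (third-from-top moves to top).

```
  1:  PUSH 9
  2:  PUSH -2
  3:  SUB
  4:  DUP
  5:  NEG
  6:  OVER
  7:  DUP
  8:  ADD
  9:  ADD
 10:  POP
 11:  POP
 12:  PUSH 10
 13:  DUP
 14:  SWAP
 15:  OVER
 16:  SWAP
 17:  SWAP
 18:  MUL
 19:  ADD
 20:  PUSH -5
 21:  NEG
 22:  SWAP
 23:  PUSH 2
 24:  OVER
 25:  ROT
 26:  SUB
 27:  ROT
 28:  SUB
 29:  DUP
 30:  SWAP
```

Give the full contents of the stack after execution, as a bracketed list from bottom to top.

[2, -5, -5]

PUSH 9  -> [9]
PUSH -2 -> [9, -2]
SUB     -> [11]
DUP     -> [11, 11]
NEG     -> [11, -11]
OVER    -> [11, -11, 11]
DUP     -> [11, -11, 11, 11]
ADD     -> [11, -11, 22]
ADD     -> [11, 11]
POP     -> [11]
POP     -> []
PUSH 10 -> [10]
DUP     -> [10, 10]
SWAP    -> [10, 10]
OVER    -> [10, 10, 10]
SWAP    -> [10, 10, 10]
SWAP    -> [10, 10, 10]
MUL     -> [10, 100]
ADD     -> [110]
PUSH -5 -> [110, -5]
NEG     -> [110, 5]
SWAP    -> [5, 110]
PUSH 2  -> [5, 110, 2]
OVER    -> [5, 110, 2, 110]
ROT     -> [5, 2, 110, 110]
SUB     -> [5, 2, 0]
ROT     -> [2, 0, 5]
SUB     -> [2, -5]
DUP     -> [2, -5, -5]
SWAP    -> [2, -5, -5]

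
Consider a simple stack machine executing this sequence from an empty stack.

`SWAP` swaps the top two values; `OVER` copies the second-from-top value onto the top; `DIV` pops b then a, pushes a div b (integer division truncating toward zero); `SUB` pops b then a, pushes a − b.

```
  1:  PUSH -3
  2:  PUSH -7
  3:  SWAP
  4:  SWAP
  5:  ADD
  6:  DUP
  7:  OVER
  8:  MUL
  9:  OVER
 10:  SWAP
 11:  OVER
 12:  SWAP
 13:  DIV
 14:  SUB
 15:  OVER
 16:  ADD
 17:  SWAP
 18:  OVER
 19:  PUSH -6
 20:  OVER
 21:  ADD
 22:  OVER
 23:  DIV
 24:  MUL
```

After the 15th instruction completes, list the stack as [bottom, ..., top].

[-10, -10, -10]

PUSH -3  [-3]
PUSH -7  [-3, -7]
SWAP     [-7, -3]
SWAP     [-3, -7]
ADD      [-10]
DUP      [-10, -10]
OVER     [-10, -10, -10]
MUL      [-10, 100]
OVER     [-10, 100, -10]
SWAP     [-10, -10, 100]
OVER     [-10, -10, 100, -10]
SWAP     [-10, -10, -10, 100]
DIV      [-10, -10, 0]
SUB      [-10, -10]
OVER     [-10, -10, -10]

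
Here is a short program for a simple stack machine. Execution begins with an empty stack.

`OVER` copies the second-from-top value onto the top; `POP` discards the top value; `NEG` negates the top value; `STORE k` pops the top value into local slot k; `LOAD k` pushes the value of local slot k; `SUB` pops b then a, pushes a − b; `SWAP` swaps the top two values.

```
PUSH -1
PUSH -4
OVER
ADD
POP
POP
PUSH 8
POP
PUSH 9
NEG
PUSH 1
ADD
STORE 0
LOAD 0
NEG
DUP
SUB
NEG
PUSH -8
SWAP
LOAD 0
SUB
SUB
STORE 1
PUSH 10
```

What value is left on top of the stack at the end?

10

PUSH -1 : -1
PUSH -4 : -1 -4
OVER    : -1 -4 -1
ADD     : -1 -5
POP     : -1
POP     : (empty)
PUSH 8  : 8
POP     : (empty)
PUSH 9  : 9
NEG     : -9
PUSH 1  : -9 1
ADD     : -8
STORE 0 : (empty)
LOAD 0  : -8
NEG     : 8
DUP     : 8 8
SUB     : 0
NEG     : 0
PUSH -8 : 0 -8
SWAP    : -8 0
LOAD 0  : -8 0 -8
SUB     : -8 8
SUB     : -16
STORE 1 : (empty)
PUSH 10 : 10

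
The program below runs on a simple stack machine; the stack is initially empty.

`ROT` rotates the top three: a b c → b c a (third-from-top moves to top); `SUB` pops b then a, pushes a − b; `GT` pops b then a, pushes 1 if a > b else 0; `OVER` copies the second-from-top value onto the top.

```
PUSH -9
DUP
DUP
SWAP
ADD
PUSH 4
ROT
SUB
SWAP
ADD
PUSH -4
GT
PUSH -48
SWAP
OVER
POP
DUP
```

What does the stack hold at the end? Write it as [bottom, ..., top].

[-48, 0, 0]

PUSH -9  : [-9]
DUP      : [-9, -9]
DUP      : [-9, -9, -9]
SWAP     : [-9, -9, -9]
ADD      : [-9, -18]
PUSH 4   : [-9, -18, 4]
ROT      : [-18, 4, -9]
SUB      : [-18, 13]
SWAP     : [13, -18]
ADD      : [-5]
PUSH -4  : [-5, -4]
GT       : [0]
PUSH -48 : [0, -48]
SWAP     : [-48, 0]
OVER     : [-48, 0, -48]
POP      : [-48, 0]
DUP      : [-48, 0, 0]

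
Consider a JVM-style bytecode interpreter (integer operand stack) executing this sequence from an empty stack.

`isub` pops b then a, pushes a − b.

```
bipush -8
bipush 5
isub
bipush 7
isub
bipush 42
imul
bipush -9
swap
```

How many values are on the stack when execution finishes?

bipush -8  [-8]
bipush 5   [-8, 5]
isub       [-13]
bipush 7   [-13, 7]
isub       [-20]
bipush 42  [-20, 42]
imul       [-840]
bipush -9  [-840, -9]
swap       [-9, -840]

2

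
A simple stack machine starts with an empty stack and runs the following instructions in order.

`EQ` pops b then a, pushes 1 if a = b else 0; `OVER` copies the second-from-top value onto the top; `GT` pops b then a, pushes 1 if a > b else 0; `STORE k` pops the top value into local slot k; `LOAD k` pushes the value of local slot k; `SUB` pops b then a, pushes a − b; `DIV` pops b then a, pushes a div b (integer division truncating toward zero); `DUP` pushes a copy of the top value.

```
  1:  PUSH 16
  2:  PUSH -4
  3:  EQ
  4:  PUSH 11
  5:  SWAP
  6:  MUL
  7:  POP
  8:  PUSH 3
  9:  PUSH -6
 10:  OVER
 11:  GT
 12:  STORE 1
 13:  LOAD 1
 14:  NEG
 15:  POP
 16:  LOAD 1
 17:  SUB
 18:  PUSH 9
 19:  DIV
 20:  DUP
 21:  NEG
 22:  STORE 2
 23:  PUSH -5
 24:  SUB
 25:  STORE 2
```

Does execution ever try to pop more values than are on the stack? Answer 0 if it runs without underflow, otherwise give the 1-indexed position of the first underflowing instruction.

PUSH 16  16
PUSH -4  16 -4
EQ       0
PUSH 11  0 11
SWAP     11 0
MUL      0
POP      (empty)
PUSH 3   3
PUSH -6  3 -6
OVER     3 -6 3
GT       3 0
STORE 1  3
LOAD 1   3 0
NEG      3 0
POP      3
LOAD 1   3 0
SUB      3
PUSH 9   3 9
DIV      0
DUP      0 0
NEG      0 0
STORE 2  0
PUSH -5  0 -5
SUB      5
STORE 2  (empty)

0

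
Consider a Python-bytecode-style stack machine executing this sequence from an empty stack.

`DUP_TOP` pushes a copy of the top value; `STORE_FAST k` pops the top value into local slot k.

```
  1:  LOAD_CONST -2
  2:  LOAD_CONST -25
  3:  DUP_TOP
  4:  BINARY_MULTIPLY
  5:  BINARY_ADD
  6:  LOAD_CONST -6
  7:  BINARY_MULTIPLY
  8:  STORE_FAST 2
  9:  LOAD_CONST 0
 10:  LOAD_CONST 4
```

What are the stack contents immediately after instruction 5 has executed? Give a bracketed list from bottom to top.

LOAD_CONST -2   -> [-2]
LOAD_CONST -25  -> [-2, -25]
DUP_TOP         -> [-2, -25, -25]
BINARY_MULTIPLY -> [-2, 625]
BINARY_ADD      -> [623]

[623]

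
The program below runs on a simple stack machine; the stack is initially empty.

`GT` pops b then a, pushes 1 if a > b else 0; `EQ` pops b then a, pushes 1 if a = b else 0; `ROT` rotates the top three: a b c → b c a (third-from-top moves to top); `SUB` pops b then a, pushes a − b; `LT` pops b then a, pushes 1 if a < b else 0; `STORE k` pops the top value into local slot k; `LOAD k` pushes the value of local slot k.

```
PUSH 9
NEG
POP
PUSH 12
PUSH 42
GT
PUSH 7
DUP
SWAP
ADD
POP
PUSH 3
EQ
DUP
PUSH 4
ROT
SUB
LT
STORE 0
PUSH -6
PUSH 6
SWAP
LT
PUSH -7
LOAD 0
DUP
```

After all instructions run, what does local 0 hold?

PUSH 9  -> [9]
NEG     -> [-9]
POP     -> []
PUSH 12 -> [12]
PUSH 42 -> [12, 42]
GT      -> [0]
PUSH 7  -> [0, 7]
DUP     -> [0, 7, 7]
SWAP    -> [0, 7, 7]
ADD     -> [0, 14]
POP     -> [0]
PUSH 3  -> [0, 3]
EQ      -> [0]
DUP     -> [0, 0]
PUSH 4  -> [0, 0, 4]
ROT     -> [0, 4, 0]
SUB     -> [0, 4]
LT      -> [1]
STORE 0 -> []
PUSH -6 -> [-6]
PUSH 6  -> [-6, 6]
SWAP    -> [6, -6]
LT      -> [0]
PUSH -7 -> [0, -7]
LOAD 0  -> [0, -7, 1]
DUP     -> [0, -7, 1, 1]

1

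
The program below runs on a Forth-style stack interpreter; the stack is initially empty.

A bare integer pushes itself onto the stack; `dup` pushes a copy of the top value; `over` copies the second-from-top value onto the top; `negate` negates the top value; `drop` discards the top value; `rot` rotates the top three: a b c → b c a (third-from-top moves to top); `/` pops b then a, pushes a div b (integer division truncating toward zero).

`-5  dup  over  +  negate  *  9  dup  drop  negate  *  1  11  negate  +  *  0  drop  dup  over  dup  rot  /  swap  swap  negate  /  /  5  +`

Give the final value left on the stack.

-5     : -5
dup    : -5 -5
over   : -5 -5 -5
+      : -5 -10
negate : -5 10
*      : -50
9      : -50 9
dup    : -50 9 9
drop   : -50 9
negate : -50 -9
*      : 450
1      : 450 1
11     : 450 1 11
negate : 450 1 -11
+      : 450 -10
*      : -4500
0      : -4500 0
drop   : -4500
dup    : -4500 -4500
over   : -4500 -4500 -4500
dup    : -4500 -4500 -4500 -4500
rot    : -4500 -4500 -4500 -4500
/      : -4500 -4500 1
swap   : -4500 1 -4500
swap   : -4500 -4500 1
negate : -4500 -4500 -1
/      : -4500 4500
/      : -1
5      : -1 5
+      : 4

4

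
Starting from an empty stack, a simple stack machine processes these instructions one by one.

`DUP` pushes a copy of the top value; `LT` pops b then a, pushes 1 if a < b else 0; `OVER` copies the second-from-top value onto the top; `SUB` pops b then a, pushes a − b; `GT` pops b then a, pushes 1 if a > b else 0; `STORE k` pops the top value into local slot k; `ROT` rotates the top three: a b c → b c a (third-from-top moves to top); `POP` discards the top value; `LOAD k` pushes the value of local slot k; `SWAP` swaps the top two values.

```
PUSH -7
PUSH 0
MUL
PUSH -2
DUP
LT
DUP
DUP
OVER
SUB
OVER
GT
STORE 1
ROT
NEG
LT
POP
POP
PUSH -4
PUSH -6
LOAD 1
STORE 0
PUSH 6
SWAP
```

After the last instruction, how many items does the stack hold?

3

PUSH -7  -7
PUSH 0   -7 0
MUL      0
PUSH -2  0 -2
DUP      0 -2 -2
LT       0 0
DUP      0 0 0
DUP      0 0 0 0
OVER     0 0 0 0 0
SUB      0 0 0 0
OVER     0 0 0 0 0
GT       0 0 0 0
STORE 1  0 0 0
ROT      0 0 0
NEG      0 0 0
LT       0 0
POP      0
POP      (empty)
PUSH -4  -4
PUSH -6  -4 -6
LOAD 1   -4 -6 0
STORE 0  -4 -6
PUSH 6   -4 -6 6
SWAP     -4 6 -6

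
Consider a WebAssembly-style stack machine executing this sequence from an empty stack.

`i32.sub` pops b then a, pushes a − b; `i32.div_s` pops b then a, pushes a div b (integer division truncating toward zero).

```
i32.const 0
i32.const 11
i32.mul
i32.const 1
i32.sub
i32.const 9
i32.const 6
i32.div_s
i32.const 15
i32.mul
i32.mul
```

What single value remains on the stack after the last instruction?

i32.const 0  : 0
i32.const 11 : 0 11
i32.mul      : 0
i32.const 1  : 0 1
i32.sub      : -1
i32.const 9  : -1 9
i32.const 6  : -1 9 6
i32.div_s    : -1 1
i32.const 15 : -1 1 15
i32.mul      : -1 15
i32.mul      : -15

-15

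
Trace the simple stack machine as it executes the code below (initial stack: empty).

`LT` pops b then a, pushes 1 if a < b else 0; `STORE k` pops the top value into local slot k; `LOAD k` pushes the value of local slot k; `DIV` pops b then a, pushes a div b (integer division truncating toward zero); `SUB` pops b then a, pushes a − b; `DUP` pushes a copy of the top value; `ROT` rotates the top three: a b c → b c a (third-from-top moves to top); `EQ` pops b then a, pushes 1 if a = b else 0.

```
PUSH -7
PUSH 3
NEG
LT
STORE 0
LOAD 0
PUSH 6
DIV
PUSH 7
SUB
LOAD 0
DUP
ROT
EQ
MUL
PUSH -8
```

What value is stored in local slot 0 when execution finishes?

1

PUSH -7 -> -7
PUSH 3  -> -7 3
NEG     -> -7 -3
LT      -> 1
STORE 0 -> (empty)
LOAD 0  -> 1
PUSH 6  -> 1 6
DIV     -> 0
PUSH 7  -> 0 7
SUB     -> -7
LOAD 0  -> -7 1
DUP     -> -7 1 1
ROT     -> 1 1 -7
EQ      -> 1 0
MUL     -> 0
PUSH -8 -> 0 -8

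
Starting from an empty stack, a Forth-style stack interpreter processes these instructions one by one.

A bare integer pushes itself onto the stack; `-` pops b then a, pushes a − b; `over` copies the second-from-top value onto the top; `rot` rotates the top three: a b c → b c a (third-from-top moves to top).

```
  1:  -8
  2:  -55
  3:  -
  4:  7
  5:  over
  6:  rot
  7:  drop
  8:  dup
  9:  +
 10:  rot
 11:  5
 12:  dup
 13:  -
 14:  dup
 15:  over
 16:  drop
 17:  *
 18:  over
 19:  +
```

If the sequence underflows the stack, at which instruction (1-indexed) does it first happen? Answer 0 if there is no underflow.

10

-8   -> -8
-55  -> -8 -55
-    -> 47
7    -> 47 7
over -> 47 7 47
rot  -> 7 47 47
drop -> 7 47
dup  -> 7 47 47
+    -> 7 94
rot  — needs 3 operands, stack has 2 → underflow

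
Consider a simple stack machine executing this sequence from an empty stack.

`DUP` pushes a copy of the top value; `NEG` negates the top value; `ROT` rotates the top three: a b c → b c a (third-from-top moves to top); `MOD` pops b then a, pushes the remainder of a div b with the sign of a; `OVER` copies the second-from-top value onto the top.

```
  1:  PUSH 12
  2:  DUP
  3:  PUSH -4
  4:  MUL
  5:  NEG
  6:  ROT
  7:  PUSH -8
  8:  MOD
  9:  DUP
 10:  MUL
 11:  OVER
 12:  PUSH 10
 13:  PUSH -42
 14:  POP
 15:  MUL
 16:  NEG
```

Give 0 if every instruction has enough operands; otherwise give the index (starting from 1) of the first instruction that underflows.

6

PUSH 12  [12]
DUP      [12, 12]
PUSH -4  [12, 12, -4]
MUL      [12, -48]
NEG      [12, 48]
ROT  — needs 3 operands, stack has 2 → underflow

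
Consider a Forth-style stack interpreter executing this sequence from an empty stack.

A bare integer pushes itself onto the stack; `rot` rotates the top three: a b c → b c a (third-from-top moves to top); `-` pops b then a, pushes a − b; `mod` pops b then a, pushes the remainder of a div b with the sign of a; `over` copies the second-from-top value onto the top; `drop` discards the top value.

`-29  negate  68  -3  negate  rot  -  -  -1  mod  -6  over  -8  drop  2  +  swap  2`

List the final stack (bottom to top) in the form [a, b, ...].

-29    -> -29
negate -> 29
68     -> 29 68
-3     -> 29 68 -3
negate -> 29 68 3
rot    -> 68 3 29
-      -> 68 -26
-      -> 94
-1     -> 94 -1
mod    -> 0
-6     -> 0 -6
over   -> 0 -6 0
-8     -> 0 -6 0 -8
drop   -> 0 -6 0
2      -> 0 -6 0 2
+      -> 0 -6 2
swap   -> 0 2 -6
2      -> 0 2 -6 2

[0, 2, -6, 2]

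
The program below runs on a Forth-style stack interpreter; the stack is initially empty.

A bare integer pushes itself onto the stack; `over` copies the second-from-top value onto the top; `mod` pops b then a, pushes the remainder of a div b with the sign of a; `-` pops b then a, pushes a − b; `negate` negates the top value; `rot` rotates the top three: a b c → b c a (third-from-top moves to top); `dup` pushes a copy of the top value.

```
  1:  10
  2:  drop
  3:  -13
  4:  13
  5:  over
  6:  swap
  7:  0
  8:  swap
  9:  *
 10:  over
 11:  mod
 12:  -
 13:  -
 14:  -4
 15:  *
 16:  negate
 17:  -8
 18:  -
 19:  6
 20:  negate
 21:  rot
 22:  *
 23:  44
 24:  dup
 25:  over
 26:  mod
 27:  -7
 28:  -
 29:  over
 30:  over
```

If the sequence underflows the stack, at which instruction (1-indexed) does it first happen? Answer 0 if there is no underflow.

21

10     -> [10]
drop   -> []
-13    -> [-13]
13     -> [-13, 13]
over   -> [-13, 13, -13]
swap   -> [-13, -13, 13]
0      -> [-13, -13, 13, 0]
swap   -> [-13, -13, 0, 13]
*      -> [-13, -13, 0]
over   -> [-13, -13, 0, -13]
mod    -> [-13, -13, 0]
-      -> [-13, -13]
-      -> [0]
-4     -> [0, -4]
*      -> [0]
negate -> [0]
-8     -> [0, -8]
-      -> [8]
6      -> [8, 6]
negate -> [8, -6]
rot  — needs 3 operands, stack has 2 → underflow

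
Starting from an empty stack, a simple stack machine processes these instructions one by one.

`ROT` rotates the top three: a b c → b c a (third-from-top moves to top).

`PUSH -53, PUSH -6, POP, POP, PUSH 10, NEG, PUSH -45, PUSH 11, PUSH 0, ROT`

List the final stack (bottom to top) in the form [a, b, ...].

[-10, 11, 0, -45]

PUSH -53 : -53
PUSH -6  : -53 -6
POP      : -53
POP      : (empty)
PUSH 10  : 10
NEG      : -10
PUSH -45 : -10 -45
PUSH 11  : -10 -45 11
PUSH 0   : -10 -45 11 0
ROT      : -10 11 0 -45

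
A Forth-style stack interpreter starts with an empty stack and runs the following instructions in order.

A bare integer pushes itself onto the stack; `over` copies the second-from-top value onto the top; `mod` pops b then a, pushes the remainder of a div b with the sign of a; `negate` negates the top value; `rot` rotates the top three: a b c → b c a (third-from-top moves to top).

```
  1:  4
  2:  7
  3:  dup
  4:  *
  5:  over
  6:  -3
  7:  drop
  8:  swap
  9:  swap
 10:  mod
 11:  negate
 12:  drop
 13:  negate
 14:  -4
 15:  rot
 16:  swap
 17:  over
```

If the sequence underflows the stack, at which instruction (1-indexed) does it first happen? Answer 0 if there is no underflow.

4      -> 4
7      -> 4 7
dup    -> 4 7 7
*      -> 4 49
over   -> 4 49 4
-3     -> 4 49 4 -3
drop   -> 4 49 4
swap   -> 4 4 49
swap   -> 4 49 4
mod    -> 4 1
negate -> 4 -1
drop   -> 4
negate -> -4
-4     -> -4 -4
rot  — needs 3 operands, stack has 2 → underflow

15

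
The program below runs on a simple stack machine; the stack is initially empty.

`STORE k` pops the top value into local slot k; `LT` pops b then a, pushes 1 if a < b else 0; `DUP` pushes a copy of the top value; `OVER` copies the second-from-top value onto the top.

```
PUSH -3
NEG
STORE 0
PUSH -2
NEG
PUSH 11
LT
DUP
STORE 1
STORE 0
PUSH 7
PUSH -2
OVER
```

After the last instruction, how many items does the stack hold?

3

PUSH -3 → [-3]
NEG     → [3]
STORE 0 → []
PUSH -2 → [-2]
NEG     → [2]
PUSH 11 → [2, 11]
LT      → [1]
DUP     → [1, 1]
STORE 1 → [1]
STORE 0 → []
PUSH 7  → [7]
PUSH -2 → [7, -2]
OVER    → [7, -2, 7]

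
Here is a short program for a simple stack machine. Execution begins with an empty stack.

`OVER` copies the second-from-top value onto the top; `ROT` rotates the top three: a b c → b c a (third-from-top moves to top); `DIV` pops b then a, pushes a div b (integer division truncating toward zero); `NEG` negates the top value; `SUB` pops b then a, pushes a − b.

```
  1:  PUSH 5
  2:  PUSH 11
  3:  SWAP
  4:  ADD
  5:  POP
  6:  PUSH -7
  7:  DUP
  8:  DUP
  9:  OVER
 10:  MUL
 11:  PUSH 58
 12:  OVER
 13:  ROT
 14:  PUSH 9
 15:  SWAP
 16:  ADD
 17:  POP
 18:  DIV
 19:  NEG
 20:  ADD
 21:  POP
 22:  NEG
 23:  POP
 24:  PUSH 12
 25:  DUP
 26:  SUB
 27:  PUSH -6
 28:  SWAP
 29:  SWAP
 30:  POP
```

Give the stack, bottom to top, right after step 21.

PUSH 5  -> [5]
PUSH 11 -> [5, 11]
SWAP    -> [11, 5]
ADD     -> [16]
POP     -> []
PUSH -7 -> [-7]
DUP     -> [-7, -7]
DUP     -> [-7, -7, -7]
OVER    -> [-7, -7, -7, -7]
MUL     -> [-7, -7, 49]
PUSH 58 -> [-7, -7, 49, 58]
OVER    -> [-7, -7, 49, 58, 49]
ROT     -> [-7, -7, 58, 49, 49]
PUSH 9  -> [-7, -7, 58, 49, 49, 9]
SWAP    -> [-7, -7, 58, 49, 9, 49]
ADD     -> [-7, -7, 58, 49, 58]
POP     -> [-7, -7, 58, 49]
DIV     -> [-7, -7, 1]
NEG     -> [-7, -7, -1]
ADD     -> [-7, -8]
POP     -> [-7]

[-7]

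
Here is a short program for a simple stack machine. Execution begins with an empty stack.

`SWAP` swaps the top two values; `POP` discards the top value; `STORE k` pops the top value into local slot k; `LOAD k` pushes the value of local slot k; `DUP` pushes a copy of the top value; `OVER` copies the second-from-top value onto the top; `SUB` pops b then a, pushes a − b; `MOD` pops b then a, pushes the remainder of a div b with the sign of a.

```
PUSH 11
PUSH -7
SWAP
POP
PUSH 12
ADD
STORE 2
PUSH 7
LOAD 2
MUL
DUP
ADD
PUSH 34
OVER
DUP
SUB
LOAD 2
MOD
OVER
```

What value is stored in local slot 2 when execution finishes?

5

PUSH 11 -> 11
PUSH -7 -> 11 -7
SWAP    -> -7 11
POP     -> -7
PUSH 12 -> -7 12
ADD     -> 5
STORE 2 -> (empty)
PUSH 7  -> 7
LOAD 2  -> 7 5
MUL     -> 35
DUP     -> 35 35
ADD     -> 70
PUSH 34 -> 70 34
OVER    -> 70 34 70
DUP     -> 70 34 70 70
SUB     -> 70 34 0
LOAD 2  -> 70 34 0 5
MOD     -> 70 34 0
OVER    -> 70 34 0 34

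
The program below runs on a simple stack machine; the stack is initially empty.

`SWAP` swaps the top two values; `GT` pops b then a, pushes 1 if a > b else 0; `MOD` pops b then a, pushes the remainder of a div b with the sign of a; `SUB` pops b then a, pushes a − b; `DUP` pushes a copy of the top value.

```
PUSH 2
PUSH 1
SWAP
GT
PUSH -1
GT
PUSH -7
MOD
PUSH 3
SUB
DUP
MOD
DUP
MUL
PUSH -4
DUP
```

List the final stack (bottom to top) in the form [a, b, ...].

[0, -4, -4]

PUSH 2   [2]
PUSH 1   [2, 1]
SWAP     [1, 2]
GT       [0]
PUSH -1  [0, -1]
GT       [1]
PUSH -7  [1, -7]
MOD      [1]
PUSH 3   [1, 3]
SUB      [-2]
DUP      [-2, -2]
MOD      [0]
DUP      [0, 0]
MUL      [0]
PUSH -4  [0, -4]
DUP      [0, -4, -4]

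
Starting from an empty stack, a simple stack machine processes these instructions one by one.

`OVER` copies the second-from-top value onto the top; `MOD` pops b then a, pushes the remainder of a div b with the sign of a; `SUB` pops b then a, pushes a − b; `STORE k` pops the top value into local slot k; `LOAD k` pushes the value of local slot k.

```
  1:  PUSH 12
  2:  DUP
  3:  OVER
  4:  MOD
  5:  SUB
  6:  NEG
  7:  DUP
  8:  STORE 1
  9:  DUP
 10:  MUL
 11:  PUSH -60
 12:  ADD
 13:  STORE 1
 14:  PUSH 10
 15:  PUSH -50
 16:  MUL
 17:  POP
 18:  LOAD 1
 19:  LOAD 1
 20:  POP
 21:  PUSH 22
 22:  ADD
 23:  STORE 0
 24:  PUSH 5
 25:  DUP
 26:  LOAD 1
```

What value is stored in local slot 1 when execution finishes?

84

PUSH 12  : [12]
DUP      : [12, 12]
OVER     : [12, 12, 12]
MOD      : [12, 0]
SUB      : [12]
NEG      : [-12]
DUP      : [-12, -12]
STORE 1  : [-12]
DUP      : [-12, -12]
MUL      : [144]
PUSH -60 : [144, -60]
ADD      : [84]
STORE 1  : []
PUSH 10  : [10]
PUSH -50 : [10, -50]
MUL      : [-500]
POP      : []
LOAD 1   : [84]
LOAD 1   : [84, 84]
POP      : [84]
PUSH 22  : [84, 22]
ADD      : [106]
STORE 0  : []
PUSH 5   : [5]
DUP      : [5, 5]
LOAD 1   : [5, 5, 84]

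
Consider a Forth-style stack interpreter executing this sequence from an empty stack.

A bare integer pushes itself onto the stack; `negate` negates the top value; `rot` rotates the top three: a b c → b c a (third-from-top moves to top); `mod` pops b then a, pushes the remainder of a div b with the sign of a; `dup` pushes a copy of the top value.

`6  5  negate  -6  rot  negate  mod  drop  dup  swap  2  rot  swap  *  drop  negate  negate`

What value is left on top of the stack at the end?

-5

6      : 6
5      : 6 5
negate : 6 -5
-6     : 6 -5 -6
rot    : -5 -6 6
negate : -5 -6 -6
mod    : -5 0
drop   : -5
dup    : -5 -5
swap   : -5 -5
2      : -5 -5 2
rot    : -5 2 -5
swap   : -5 -5 2
*      : -5 -10
drop   : -5
negate : 5
negate : -5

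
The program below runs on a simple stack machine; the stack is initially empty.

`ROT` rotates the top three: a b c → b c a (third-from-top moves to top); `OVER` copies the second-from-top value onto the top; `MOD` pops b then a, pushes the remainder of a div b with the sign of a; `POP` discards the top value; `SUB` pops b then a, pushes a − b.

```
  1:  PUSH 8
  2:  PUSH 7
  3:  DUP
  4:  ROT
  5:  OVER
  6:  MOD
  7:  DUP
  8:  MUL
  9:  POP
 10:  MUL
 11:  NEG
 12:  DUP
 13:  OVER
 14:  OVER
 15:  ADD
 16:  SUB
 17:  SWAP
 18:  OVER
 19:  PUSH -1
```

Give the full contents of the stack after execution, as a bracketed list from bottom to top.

[49, -49, 49, -1]

PUSH 8  → 8
PUSH 7  → 8 7
DUP     → 8 7 7
ROT     → 7 7 8
OVER    → 7 7 8 7
MOD     → 7 7 1
DUP     → 7 7 1 1
MUL     → 7 7 1
POP     → 7 7
MUL     → 49
NEG     → -49
DUP     → -49 -49
OVER    → -49 -49 -49
OVER    → -49 -49 -49 -49
ADD     → -49 -49 -98
SUB     → -49 49
SWAP    → 49 -49
OVER    → 49 -49 49
PUSH -1 → 49 -49 49 -1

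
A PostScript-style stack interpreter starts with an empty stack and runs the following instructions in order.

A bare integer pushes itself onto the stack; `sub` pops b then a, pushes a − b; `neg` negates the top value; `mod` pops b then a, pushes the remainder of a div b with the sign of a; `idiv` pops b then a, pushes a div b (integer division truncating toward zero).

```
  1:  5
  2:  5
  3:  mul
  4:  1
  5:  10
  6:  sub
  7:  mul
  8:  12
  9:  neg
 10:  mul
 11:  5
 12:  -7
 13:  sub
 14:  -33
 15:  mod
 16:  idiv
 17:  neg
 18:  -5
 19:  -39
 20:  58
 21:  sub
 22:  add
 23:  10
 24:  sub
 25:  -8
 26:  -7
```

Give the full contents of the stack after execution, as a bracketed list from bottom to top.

[-225, -112, -8, -7]

5    : 5
5    : 5 5
mul  : 25
1    : 25 1
10   : 25 1 10
sub  : 25 -9
mul  : -225
12   : -225 12
neg  : -225 -12
mul  : 2700
5    : 2700 5
-7   : 2700 5 -7
sub  : 2700 12
-33  : 2700 12 -33
mod  : 2700 12
idiv : 225
neg  : -225
-5   : -225 -5
-39  : -225 -5 -39
58   : -225 -5 -39 58
sub  : -225 -5 -97
add  : -225 -102
10   : -225 -102 10
sub  : -225 -112
-8   : -225 -112 -8
-7   : -225 -112 -8 -7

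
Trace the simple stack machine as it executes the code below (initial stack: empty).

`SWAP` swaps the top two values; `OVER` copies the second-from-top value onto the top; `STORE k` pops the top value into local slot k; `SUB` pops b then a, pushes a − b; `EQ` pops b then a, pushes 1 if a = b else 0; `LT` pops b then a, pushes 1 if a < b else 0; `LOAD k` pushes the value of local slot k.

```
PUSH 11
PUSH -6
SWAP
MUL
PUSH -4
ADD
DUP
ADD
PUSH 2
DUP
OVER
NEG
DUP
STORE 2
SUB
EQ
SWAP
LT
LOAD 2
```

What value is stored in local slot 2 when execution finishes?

-2

PUSH 11  [11]
PUSH -6  [11, -6]
SWAP     [-6, 11]
MUL      [-66]
PUSH -4  [-66, -4]
ADD      [-70]
DUP      [-70, -70]
ADD      [-140]
PUSH 2   [-140, 2]
DUP      [-140, 2, 2]
OVER     [-140, 2, 2, 2]
NEG      [-140, 2, 2, -2]
DUP      [-140, 2, 2, -2, -2]
STORE 2  [-140, 2, 2, -2]
SUB      [-140, 2, 4]
EQ       [-140, 0]
SWAP     [0, -140]
LT       [0]
LOAD 2   [0, -2]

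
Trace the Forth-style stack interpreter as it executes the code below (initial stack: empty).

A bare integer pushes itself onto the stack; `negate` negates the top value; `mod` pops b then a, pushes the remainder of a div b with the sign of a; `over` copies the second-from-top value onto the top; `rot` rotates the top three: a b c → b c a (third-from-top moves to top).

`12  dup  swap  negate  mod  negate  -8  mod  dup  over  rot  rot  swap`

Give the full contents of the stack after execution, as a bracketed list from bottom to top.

12     : [12]
dup    : [12, 12]
swap   : [12, 12]
negate : [12, -12]
mod    : [0]
negate : [0]
-8     : [0, -8]
mod    : [0]
dup    : [0, 0]
over   : [0, 0, 0]
rot    : [0, 0, 0]
rot    : [0, 0, 0]
swap   : [0, 0, 0]

[0, 0, 0]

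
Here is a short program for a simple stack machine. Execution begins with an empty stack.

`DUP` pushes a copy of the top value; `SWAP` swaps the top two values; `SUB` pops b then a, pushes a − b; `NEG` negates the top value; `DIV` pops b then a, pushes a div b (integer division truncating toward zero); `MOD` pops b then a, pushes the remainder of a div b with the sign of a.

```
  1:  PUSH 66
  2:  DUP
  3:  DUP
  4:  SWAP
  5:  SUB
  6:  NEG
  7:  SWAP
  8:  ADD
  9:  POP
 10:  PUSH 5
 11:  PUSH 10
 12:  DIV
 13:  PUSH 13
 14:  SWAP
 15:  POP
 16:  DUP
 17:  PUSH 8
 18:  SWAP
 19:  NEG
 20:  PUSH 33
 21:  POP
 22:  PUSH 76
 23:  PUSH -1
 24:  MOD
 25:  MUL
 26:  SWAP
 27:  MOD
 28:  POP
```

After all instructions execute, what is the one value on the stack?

PUSH 66 → [66]
DUP     → [66, 66]
DUP     → [66, 66, 66]
SWAP    → [66, 66, 66]
SUB     → [66, 0]
NEG     → [66, 0]
SWAP    → [0, 66]
ADD     → [66]
POP     → []
PUSH 5  → [5]
PUSH 10 → [5, 10]
DIV     → [0]
PUSH 13 → [0, 13]
SWAP    → [13, 0]
POP     → [13]
DUP     → [13, 13]
PUSH 8  → [13, 13, 8]
SWAP    → [13, 8, 13]
NEG     → [13, 8, -13]
PUSH 33 → [13, 8, -13, 33]
POP     → [13, 8, -13]
PUSH 76 → [13, 8, -13, 76]
PUSH -1 → [13, 8, -13, 76, -1]
MOD     → [13, 8, -13, 0]
MUL     → [13, 8, 0]
SWAP    → [13, 0, 8]
MOD     → [13, 0]
POP     → [13]

13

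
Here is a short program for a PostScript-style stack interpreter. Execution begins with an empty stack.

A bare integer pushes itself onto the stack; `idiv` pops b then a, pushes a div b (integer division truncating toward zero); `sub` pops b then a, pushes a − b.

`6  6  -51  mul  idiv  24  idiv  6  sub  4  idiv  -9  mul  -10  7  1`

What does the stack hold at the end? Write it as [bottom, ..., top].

[9, -10, 7, 1]

6    -> [6]
6    -> [6, 6]
-51  -> [6, 6, -51]
mul  -> [6, -306]
idiv -> [0]
24   -> [0, 24]
idiv -> [0]
6    -> [0, 6]
sub  -> [-6]
4    -> [-6, 4]
idiv -> [-1]
-9   -> [-1, -9]
mul  -> [9]
-10  -> [9, -10]
7    -> [9, -10, 7]
1    -> [9, -10, 7, 1]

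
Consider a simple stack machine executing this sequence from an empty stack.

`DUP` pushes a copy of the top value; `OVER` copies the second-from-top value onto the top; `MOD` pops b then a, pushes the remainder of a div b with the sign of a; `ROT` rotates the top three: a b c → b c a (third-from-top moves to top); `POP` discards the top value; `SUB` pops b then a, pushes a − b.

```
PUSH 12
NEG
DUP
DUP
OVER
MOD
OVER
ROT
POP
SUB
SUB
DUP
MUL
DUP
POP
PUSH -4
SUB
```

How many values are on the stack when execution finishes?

PUSH 12 → 12
NEG     → -12
DUP     → -12 -12
DUP     → -12 -12 -12
OVER    → -12 -12 -12 -12
MOD     → -12 -12 0
OVER    → -12 -12 0 -12
ROT     → -12 0 -12 -12
POP     → -12 0 -12
SUB     → -12 12
SUB     → -24
DUP     → -24 -24
MUL     → 576
DUP     → 576 576
POP     → 576
PUSH -4 → 576 -4
SUB     → 580

1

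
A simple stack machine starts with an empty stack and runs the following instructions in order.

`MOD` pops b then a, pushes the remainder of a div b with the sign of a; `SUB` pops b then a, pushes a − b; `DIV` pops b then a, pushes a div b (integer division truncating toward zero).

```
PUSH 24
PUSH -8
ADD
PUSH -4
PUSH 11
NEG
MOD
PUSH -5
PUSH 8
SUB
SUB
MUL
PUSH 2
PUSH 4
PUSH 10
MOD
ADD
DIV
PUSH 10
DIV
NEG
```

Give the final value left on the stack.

PUSH 24  24
PUSH -8  24 -8
ADD      16
PUSH -4  16 -4
PUSH 11  16 -4 11
NEG      16 -4 -11
MOD      16 -4
PUSH -5  16 -4 -5
PUSH 8   16 -4 -5 8
SUB      16 -4 -13
SUB      16 9
MUL      144
PUSH 2   144 2
PUSH 4   144 2 4
PUSH 10  144 2 4 10
MOD      144 2 4
ADD      144 6
DIV      24
PUSH 10  24 10
DIV      2
NEG      -2

-2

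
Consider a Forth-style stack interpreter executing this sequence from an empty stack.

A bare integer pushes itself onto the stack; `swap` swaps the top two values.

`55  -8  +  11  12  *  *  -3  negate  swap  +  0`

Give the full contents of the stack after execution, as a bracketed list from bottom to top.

[6207, 0]

55     → [55]
-8     → [55, -8]
+      → [47]
11     → [47, 11]
12     → [47, 11, 12]
*      → [47, 132]
*      → [6204]
-3     → [6204, -3]
negate → [6204, 3]
swap   → [3, 6204]
+      → [6207]
0      → [6207, 0]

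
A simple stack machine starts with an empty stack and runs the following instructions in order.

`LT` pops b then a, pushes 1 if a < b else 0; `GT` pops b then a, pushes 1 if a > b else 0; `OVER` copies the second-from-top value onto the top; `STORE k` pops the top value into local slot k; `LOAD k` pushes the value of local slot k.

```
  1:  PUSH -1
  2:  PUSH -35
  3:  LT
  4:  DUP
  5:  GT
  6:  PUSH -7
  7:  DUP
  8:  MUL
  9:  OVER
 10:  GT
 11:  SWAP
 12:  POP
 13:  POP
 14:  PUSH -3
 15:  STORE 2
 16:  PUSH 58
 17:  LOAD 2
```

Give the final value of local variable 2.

-3

PUSH -1  : [-1]
PUSH -35 : [-1, -35]
LT       : [0]
DUP      : [0, 0]
GT       : [0]
PUSH -7  : [0, -7]
DUP      : [0, -7, -7]
MUL      : [0, 49]
OVER     : [0, 49, 0]
GT       : [0, 1]
SWAP     : [1, 0]
POP      : [1]
POP      : []
PUSH -3  : [-3]
STORE 2  : []
PUSH 58  : [58]
LOAD 2   : [58, -3]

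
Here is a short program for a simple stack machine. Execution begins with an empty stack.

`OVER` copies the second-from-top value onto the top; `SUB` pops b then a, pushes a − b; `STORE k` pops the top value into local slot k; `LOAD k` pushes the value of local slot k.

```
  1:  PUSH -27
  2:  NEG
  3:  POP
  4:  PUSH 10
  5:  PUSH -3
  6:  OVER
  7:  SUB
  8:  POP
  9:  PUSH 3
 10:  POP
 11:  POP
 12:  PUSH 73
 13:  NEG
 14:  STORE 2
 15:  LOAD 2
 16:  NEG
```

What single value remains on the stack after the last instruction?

73

PUSH -27 -> [-27]
NEG      -> [27]
POP      -> []
PUSH 10  -> [10]
PUSH -3  -> [10, -3]
OVER     -> [10, -3, 10]
SUB      -> [10, -13]
POP      -> [10]
PUSH 3   -> [10, 3]
POP      -> [10]
POP      -> []
PUSH 73  -> [73]
NEG      -> [-73]
STORE 2  -> []
LOAD 2   -> [-73]
NEG      -> [73]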